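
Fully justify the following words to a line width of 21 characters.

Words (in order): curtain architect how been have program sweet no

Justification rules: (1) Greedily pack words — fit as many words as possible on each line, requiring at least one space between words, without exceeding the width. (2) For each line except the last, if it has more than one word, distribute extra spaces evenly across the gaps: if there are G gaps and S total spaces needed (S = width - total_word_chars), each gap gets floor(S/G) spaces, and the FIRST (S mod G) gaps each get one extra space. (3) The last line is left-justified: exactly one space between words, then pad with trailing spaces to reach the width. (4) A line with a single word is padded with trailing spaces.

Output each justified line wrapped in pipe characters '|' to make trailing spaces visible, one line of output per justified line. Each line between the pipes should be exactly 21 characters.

Line 1: ['curtain', 'architect', 'how'] (min_width=21, slack=0)
Line 2: ['been', 'have', 'program'] (min_width=17, slack=4)
Line 3: ['sweet', 'no'] (min_width=8, slack=13)

Answer: |curtain architect how|
|been   have   program|
|sweet no             |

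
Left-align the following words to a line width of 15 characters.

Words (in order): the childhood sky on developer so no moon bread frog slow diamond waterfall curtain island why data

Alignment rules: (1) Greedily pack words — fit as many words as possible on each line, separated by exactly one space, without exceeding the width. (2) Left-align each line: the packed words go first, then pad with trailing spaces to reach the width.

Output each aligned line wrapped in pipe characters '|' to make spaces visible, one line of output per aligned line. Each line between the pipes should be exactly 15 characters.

Answer: |the childhood  |
|sky on         |
|developer so no|
|moon bread frog|
|slow diamond   |
|waterfall      |
|curtain island |
|why data       |

Derivation:
Line 1: ['the', 'childhood'] (min_width=13, slack=2)
Line 2: ['sky', 'on'] (min_width=6, slack=9)
Line 3: ['developer', 'so', 'no'] (min_width=15, slack=0)
Line 4: ['moon', 'bread', 'frog'] (min_width=15, slack=0)
Line 5: ['slow', 'diamond'] (min_width=12, slack=3)
Line 6: ['waterfall'] (min_width=9, slack=6)
Line 7: ['curtain', 'island'] (min_width=14, slack=1)
Line 8: ['why', 'data'] (min_width=8, slack=7)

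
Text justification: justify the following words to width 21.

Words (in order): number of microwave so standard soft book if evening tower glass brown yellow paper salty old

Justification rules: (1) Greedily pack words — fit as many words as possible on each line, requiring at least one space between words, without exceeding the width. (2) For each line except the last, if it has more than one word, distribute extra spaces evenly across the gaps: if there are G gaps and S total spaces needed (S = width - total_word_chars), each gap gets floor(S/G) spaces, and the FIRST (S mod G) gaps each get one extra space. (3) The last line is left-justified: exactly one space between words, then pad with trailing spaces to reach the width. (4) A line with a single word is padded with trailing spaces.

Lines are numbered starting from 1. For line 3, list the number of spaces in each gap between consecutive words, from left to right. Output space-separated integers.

Line 1: ['number', 'of', 'microwave'] (min_width=19, slack=2)
Line 2: ['so', 'standard', 'soft', 'book'] (min_width=21, slack=0)
Line 3: ['if', 'evening', 'tower'] (min_width=16, slack=5)
Line 4: ['glass', 'brown', 'yellow'] (min_width=18, slack=3)
Line 5: ['paper', 'salty', 'old'] (min_width=15, slack=6)

Answer: 4 3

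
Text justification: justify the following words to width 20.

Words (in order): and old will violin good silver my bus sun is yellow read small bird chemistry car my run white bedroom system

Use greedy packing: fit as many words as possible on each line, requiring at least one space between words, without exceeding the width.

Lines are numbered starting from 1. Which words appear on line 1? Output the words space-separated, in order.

Line 1: ['and', 'old', 'will', 'violin'] (min_width=19, slack=1)
Line 2: ['good', 'silver', 'my', 'bus'] (min_width=18, slack=2)
Line 3: ['sun', 'is', 'yellow', 'read'] (min_width=18, slack=2)
Line 4: ['small', 'bird', 'chemistry'] (min_width=20, slack=0)
Line 5: ['car', 'my', 'run', 'white'] (min_width=16, slack=4)
Line 6: ['bedroom', 'system'] (min_width=14, slack=6)

Answer: and old will violin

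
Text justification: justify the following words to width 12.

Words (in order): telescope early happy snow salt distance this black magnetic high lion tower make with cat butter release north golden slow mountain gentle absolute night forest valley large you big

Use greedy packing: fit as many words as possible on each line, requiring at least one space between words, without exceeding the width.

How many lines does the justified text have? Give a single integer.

Answer: 19

Derivation:
Line 1: ['telescope'] (min_width=9, slack=3)
Line 2: ['early', 'happy'] (min_width=11, slack=1)
Line 3: ['snow', 'salt'] (min_width=9, slack=3)
Line 4: ['distance'] (min_width=8, slack=4)
Line 5: ['this', 'black'] (min_width=10, slack=2)
Line 6: ['magnetic'] (min_width=8, slack=4)
Line 7: ['high', 'lion'] (min_width=9, slack=3)
Line 8: ['tower', 'make'] (min_width=10, slack=2)
Line 9: ['with', 'cat'] (min_width=8, slack=4)
Line 10: ['butter'] (min_width=6, slack=6)
Line 11: ['release'] (min_width=7, slack=5)
Line 12: ['north', 'golden'] (min_width=12, slack=0)
Line 13: ['slow'] (min_width=4, slack=8)
Line 14: ['mountain'] (min_width=8, slack=4)
Line 15: ['gentle'] (min_width=6, slack=6)
Line 16: ['absolute'] (min_width=8, slack=4)
Line 17: ['night', 'forest'] (min_width=12, slack=0)
Line 18: ['valley', 'large'] (min_width=12, slack=0)
Line 19: ['you', 'big'] (min_width=7, slack=5)
Total lines: 19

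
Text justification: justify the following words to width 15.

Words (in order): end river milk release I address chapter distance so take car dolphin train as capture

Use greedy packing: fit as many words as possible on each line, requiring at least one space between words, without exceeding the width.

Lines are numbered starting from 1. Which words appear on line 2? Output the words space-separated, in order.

Line 1: ['end', 'river', 'milk'] (min_width=14, slack=1)
Line 2: ['release', 'I'] (min_width=9, slack=6)
Line 3: ['address', 'chapter'] (min_width=15, slack=0)
Line 4: ['distance', 'so'] (min_width=11, slack=4)
Line 5: ['take', 'car'] (min_width=8, slack=7)
Line 6: ['dolphin', 'train'] (min_width=13, slack=2)
Line 7: ['as', 'capture'] (min_width=10, slack=5)

Answer: release I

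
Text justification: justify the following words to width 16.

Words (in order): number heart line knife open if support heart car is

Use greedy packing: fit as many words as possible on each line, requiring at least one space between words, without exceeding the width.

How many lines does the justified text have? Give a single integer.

Line 1: ['number', 'heart'] (min_width=12, slack=4)
Line 2: ['line', 'knife', 'open'] (min_width=15, slack=1)
Line 3: ['if', 'support', 'heart'] (min_width=16, slack=0)
Line 4: ['car', 'is'] (min_width=6, slack=10)
Total lines: 4

Answer: 4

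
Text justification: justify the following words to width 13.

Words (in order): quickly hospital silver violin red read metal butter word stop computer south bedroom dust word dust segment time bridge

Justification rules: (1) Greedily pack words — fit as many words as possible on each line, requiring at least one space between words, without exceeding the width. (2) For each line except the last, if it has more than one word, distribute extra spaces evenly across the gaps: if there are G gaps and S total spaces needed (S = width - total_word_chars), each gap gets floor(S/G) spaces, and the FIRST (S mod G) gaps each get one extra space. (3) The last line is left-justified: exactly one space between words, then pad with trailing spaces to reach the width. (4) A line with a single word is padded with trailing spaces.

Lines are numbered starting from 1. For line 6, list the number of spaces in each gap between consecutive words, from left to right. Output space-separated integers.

Line 1: ['quickly'] (min_width=7, slack=6)
Line 2: ['hospital'] (min_width=8, slack=5)
Line 3: ['silver', 'violin'] (min_width=13, slack=0)
Line 4: ['red', 'read'] (min_width=8, slack=5)
Line 5: ['metal', 'butter'] (min_width=12, slack=1)
Line 6: ['word', 'stop'] (min_width=9, slack=4)
Line 7: ['computer'] (min_width=8, slack=5)
Line 8: ['south', 'bedroom'] (min_width=13, slack=0)
Line 9: ['dust', 'word'] (min_width=9, slack=4)
Line 10: ['dust', 'segment'] (min_width=12, slack=1)
Line 11: ['time', 'bridge'] (min_width=11, slack=2)

Answer: 5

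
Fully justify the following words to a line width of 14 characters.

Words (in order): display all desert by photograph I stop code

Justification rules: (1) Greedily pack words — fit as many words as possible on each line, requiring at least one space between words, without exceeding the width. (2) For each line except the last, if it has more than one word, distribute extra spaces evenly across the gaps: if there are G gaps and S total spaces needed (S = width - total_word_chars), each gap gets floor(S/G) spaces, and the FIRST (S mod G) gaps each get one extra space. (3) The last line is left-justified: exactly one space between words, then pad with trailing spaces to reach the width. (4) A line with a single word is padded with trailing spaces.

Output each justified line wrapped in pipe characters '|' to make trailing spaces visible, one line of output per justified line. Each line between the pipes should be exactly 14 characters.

Line 1: ['display', 'all'] (min_width=11, slack=3)
Line 2: ['desert', 'by'] (min_width=9, slack=5)
Line 3: ['photograph', 'I'] (min_width=12, slack=2)
Line 4: ['stop', 'code'] (min_width=9, slack=5)

Answer: |display    all|
|desert      by|
|photograph   I|
|stop code     |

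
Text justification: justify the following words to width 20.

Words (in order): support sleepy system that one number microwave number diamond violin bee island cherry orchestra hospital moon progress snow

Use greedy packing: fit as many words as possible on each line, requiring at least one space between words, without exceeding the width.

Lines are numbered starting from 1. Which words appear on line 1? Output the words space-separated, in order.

Answer: support sleepy

Derivation:
Line 1: ['support', 'sleepy'] (min_width=14, slack=6)
Line 2: ['system', 'that', 'one'] (min_width=15, slack=5)
Line 3: ['number', 'microwave'] (min_width=16, slack=4)
Line 4: ['number', 'diamond'] (min_width=14, slack=6)
Line 5: ['violin', 'bee', 'island'] (min_width=17, slack=3)
Line 6: ['cherry', 'orchestra'] (min_width=16, slack=4)
Line 7: ['hospital', 'moon'] (min_width=13, slack=7)
Line 8: ['progress', 'snow'] (min_width=13, slack=7)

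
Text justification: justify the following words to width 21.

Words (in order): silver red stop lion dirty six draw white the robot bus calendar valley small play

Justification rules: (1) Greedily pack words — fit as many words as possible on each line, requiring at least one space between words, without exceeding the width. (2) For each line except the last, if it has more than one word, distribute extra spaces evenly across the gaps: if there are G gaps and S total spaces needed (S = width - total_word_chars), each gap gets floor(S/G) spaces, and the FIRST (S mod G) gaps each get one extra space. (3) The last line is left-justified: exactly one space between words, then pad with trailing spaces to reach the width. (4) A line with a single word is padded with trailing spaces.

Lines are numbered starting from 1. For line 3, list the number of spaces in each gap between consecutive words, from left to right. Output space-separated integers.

Line 1: ['silver', 'red', 'stop', 'lion'] (min_width=20, slack=1)
Line 2: ['dirty', 'six', 'draw', 'white'] (min_width=20, slack=1)
Line 3: ['the', 'robot', 'bus'] (min_width=13, slack=8)
Line 4: ['calendar', 'valley', 'small'] (min_width=21, slack=0)
Line 5: ['play'] (min_width=4, slack=17)

Answer: 5 5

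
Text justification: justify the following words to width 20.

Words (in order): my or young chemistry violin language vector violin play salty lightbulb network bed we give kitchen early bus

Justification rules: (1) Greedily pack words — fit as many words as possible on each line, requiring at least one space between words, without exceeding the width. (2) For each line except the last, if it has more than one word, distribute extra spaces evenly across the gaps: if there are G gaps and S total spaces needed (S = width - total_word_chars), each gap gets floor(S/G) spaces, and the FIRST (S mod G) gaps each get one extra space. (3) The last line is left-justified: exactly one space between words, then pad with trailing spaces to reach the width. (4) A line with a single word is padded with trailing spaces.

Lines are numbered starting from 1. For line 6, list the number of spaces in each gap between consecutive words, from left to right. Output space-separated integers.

Answer: 2 1 1

Derivation:
Line 1: ['my', 'or', 'young'] (min_width=11, slack=9)
Line 2: ['chemistry', 'violin'] (min_width=16, slack=4)
Line 3: ['language', 'vector'] (min_width=15, slack=5)
Line 4: ['violin', 'play', 'salty'] (min_width=17, slack=3)
Line 5: ['lightbulb', 'network'] (min_width=17, slack=3)
Line 6: ['bed', 'we', 'give', 'kitchen'] (min_width=19, slack=1)
Line 7: ['early', 'bus'] (min_width=9, slack=11)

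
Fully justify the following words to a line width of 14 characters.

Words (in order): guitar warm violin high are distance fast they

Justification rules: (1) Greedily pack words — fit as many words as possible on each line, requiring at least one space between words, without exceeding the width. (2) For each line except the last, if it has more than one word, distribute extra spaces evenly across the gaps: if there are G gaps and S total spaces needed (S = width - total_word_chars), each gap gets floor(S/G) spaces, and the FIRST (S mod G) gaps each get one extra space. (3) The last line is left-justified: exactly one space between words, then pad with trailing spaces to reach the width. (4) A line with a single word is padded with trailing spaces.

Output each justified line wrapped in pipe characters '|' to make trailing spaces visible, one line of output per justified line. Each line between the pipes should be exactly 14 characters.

Line 1: ['guitar', 'warm'] (min_width=11, slack=3)
Line 2: ['violin', 'high'] (min_width=11, slack=3)
Line 3: ['are', 'distance'] (min_width=12, slack=2)
Line 4: ['fast', 'they'] (min_width=9, slack=5)

Answer: |guitar    warm|
|violin    high|
|are   distance|
|fast they     |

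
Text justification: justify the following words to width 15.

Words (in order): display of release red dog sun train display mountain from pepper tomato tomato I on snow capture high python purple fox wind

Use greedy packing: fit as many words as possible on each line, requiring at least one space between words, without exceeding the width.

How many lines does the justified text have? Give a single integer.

Answer: 10

Derivation:
Line 1: ['display', 'of'] (min_width=10, slack=5)
Line 2: ['release', 'red', 'dog'] (min_width=15, slack=0)
Line 3: ['sun', 'train'] (min_width=9, slack=6)
Line 4: ['display'] (min_width=7, slack=8)
Line 5: ['mountain', 'from'] (min_width=13, slack=2)
Line 6: ['pepper', 'tomato'] (min_width=13, slack=2)
Line 7: ['tomato', 'I', 'on'] (min_width=11, slack=4)
Line 8: ['snow', 'capture'] (min_width=12, slack=3)
Line 9: ['high', 'python'] (min_width=11, slack=4)
Line 10: ['purple', 'fox', 'wind'] (min_width=15, slack=0)
Total lines: 10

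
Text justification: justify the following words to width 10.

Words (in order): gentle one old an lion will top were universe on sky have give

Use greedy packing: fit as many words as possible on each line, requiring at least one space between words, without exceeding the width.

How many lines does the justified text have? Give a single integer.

Answer: 7

Derivation:
Line 1: ['gentle', 'one'] (min_width=10, slack=0)
Line 2: ['old', 'an'] (min_width=6, slack=4)
Line 3: ['lion', 'will'] (min_width=9, slack=1)
Line 4: ['top', 'were'] (min_width=8, slack=2)
Line 5: ['universe'] (min_width=8, slack=2)
Line 6: ['on', 'sky'] (min_width=6, slack=4)
Line 7: ['have', 'give'] (min_width=9, slack=1)
Total lines: 7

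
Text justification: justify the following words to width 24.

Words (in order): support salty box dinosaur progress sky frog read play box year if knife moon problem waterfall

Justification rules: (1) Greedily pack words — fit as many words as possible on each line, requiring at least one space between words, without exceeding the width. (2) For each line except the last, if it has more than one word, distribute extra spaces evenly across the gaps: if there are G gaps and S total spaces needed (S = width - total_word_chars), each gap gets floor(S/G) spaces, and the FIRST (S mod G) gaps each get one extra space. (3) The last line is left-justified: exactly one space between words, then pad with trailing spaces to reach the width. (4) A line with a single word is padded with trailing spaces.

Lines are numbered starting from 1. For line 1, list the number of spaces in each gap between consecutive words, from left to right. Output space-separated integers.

Line 1: ['support', 'salty', 'box'] (min_width=17, slack=7)
Line 2: ['dinosaur', 'progress', 'sky'] (min_width=21, slack=3)
Line 3: ['frog', 'read', 'play', 'box', 'year'] (min_width=23, slack=1)
Line 4: ['if', 'knife', 'moon', 'problem'] (min_width=21, slack=3)
Line 5: ['waterfall'] (min_width=9, slack=15)

Answer: 5 4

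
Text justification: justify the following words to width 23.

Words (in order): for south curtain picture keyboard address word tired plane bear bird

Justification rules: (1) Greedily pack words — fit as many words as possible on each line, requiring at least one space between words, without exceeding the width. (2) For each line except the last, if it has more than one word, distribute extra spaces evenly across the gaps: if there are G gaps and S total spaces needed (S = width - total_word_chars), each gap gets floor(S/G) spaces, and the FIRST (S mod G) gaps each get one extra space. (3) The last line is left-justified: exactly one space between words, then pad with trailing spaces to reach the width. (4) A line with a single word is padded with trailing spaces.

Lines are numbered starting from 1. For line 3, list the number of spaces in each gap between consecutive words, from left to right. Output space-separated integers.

Answer: 4 3

Derivation:
Line 1: ['for', 'south', 'curtain'] (min_width=17, slack=6)
Line 2: ['picture', 'keyboard'] (min_width=16, slack=7)
Line 3: ['address', 'word', 'tired'] (min_width=18, slack=5)
Line 4: ['plane', 'bear', 'bird'] (min_width=15, slack=8)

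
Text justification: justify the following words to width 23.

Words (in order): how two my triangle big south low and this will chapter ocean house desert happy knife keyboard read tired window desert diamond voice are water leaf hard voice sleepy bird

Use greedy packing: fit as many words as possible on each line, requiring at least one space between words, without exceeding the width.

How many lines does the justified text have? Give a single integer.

Line 1: ['how', 'two', 'my', 'triangle', 'big'] (min_width=23, slack=0)
Line 2: ['south', 'low', 'and', 'this', 'will'] (min_width=23, slack=0)
Line 3: ['chapter', 'ocean', 'house'] (min_width=19, slack=4)
Line 4: ['desert', 'happy', 'knife'] (min_width=18, slack=5)
Line 5: ['keyboard', 'read', 'tired'] (min_width=19, slack=4)
Line 6: ['window', 'desert', 'diamond'] (min_width=21, slack=2)
Line 7: ['voice', 'are', 'water', 'leaf'] (min_width=20, slack=3)
Line 8: ['hard', 'voice', 'sleepy', 'bird'] (min_width=22, slack=1)
Total lines: 8

Answer: 8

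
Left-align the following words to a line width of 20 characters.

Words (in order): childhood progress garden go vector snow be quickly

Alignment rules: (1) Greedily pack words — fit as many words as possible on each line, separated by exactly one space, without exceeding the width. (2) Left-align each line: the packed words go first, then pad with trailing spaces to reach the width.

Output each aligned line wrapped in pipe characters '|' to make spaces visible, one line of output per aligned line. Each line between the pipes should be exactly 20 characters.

Line 1: ['childhood', 'progress'] (min_width=18, slack=2)
Line 2: ['garden', 'go', 'vector'] (min_width=16, slack=4)
Line 3: ['snow', 'be', 'quickly'] (min_width=15, slack=5)

Answer: |childhood progress  |
|garden go vector    |
|snow be quickly     |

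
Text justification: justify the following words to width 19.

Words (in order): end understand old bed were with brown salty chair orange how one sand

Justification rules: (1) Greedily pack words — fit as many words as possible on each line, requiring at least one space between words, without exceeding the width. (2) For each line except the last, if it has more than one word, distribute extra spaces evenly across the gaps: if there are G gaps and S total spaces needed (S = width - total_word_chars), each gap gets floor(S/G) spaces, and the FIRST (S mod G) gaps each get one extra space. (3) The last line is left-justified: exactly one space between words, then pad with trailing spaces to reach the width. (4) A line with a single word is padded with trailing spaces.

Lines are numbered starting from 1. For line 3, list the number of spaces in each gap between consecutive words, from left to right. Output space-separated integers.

Line 1: ['end', 'understand', 'old'] (min_width=18, slack=1)
Line 2: ['bed', 'were', 'with', 'brown'] (min_width=19, slack=0)
Line 3: ['salty', 'chair', 'orange'] (min_width=18, slack=1)
Line 4: ['how', 'one', 'sand'] (min_width=12, slack=7)

Answer: 2 1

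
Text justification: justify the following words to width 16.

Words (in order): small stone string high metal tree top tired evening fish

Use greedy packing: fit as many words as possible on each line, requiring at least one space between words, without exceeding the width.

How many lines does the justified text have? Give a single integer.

Line 1: ['small', 'stone'] (min_width=11, slack=5)
Line 2: ['string', 'high'] (min_width=11, slack=5)
Line 3: ['metal', 'tree', 'top'] (min_width=14, slack=2)
Line 4: ['tired', 'evening'] (min_width=13, slack=3)
Line 5: ['fish'] (min_width=4, slack=12)
Total lines: 5

Answer: 5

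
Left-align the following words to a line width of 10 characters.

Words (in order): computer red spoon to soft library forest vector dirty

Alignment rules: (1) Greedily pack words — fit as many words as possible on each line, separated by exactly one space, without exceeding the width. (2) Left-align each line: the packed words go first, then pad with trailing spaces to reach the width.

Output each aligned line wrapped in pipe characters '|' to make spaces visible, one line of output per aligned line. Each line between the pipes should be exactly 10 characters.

Answer: |computer  |
|red spoon |
|to soft   |
|library   |
|forest    |
|vector    |
|dirty     |

Derivation:
Line 1: ['computer'] (min_width=8, slack=2)
Line 2: ['red', 'spoon'] (min_width=9, slack=1)
Line 3: ['to', 'soft'] (min_width=7, slack=3)
Line 4: ['library'] (min_width=7, slack=3)
Line 5: ['forest'] (min_width=6, slack=4)
Line 6: ['vector'] (min_width=6, slack=4)
Line 7: ['dirty'] (min_width=5, slack=5)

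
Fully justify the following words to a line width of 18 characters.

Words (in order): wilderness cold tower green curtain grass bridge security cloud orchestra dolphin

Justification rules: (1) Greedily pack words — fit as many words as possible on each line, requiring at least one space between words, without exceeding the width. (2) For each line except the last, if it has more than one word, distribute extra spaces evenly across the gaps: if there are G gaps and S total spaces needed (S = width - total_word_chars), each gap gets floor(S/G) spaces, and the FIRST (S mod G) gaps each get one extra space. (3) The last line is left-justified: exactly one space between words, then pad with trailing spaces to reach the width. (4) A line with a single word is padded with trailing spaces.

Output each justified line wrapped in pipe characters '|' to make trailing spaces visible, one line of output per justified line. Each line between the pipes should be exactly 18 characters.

Line 1: ['wilderness', 'cold'] (min_width=15, slack=3)
Line 2: ['tower', 'green'] (min_width=11, slack=7)
Line 3: ['curtain', 'grass'] (min_width=13, slack=5)
Line 4: ['bridge', 'security'] (min_width=15, slack=3)
Line 5: ['cloud', 'orchestra'] (min_width=15, slack=3)
Line 6: ['dolphin'] (min_width=7, slack=11)

Answer: |wilderness    cold|
|tower        green|
|curtain      grass|
|bridge    security|
|cloud    orchestra|
|dolphin           |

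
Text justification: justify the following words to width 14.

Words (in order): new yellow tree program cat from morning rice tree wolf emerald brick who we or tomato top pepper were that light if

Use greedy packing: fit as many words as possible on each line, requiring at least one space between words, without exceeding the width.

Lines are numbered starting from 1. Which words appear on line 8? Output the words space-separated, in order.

Line 1: ['new', 'yellow'] (min_width=10, slack=4)
Line 2: ['tree', 'program'] (min_width=12, slack=2)
Line 3: ['cat', 'from'] (min_width=8, slack=6)
Line 4: ['morning', 'rice'] (min_width=12, slack=2)
Line 5: ['tree', 'wolf'] (min_width=9, slack=5)
Line 6: ['emerald', 'brick'] (min_width=13, slack=1)
Line 7: ['who', 'we', 'or'] (min_width=9, slack=5)
Line 8: ['tomato', 'top'] (min_width=10, slack=4)
Line 9: ['pepper', 'were'] (min_width=11, slack=3)
Line 10: ['that', 'light', 'if'] (min_width=13, slack=1)

Answer: tomato top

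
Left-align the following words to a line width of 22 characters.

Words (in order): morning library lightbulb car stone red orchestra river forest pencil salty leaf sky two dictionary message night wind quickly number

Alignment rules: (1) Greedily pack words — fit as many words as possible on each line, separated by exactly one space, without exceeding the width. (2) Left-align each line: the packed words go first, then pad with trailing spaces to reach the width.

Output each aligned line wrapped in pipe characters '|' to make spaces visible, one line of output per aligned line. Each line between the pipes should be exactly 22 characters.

Line 1: ['morning', 'library'] (min_width=15, slack=7)
Line 2: ['lightbulb', 'car', 'stone'] (min_width=19, slack=3)
Line 3: ['red', 'orchestra', 'river'] (min_width=19, slack=3)
Line 4: ['forest', 'pencil', 'salty'] (min_width=19, slack=3)
Line 5: ['leaf', 'sky', 'two'] (min_width=12, slack=10)
Line 6: ['dictionary', 'message'] (min_width=18, slack=4)
Line 7: ['night', 'wind', 'quickly'] (min_width=18, slack=4)
Line 8: ['number'] (min_width=6, slack=16)

Answer: |morning library       |
|lightbulb car stone   |
|red orchestra river   |
|forest pencil salty   |
|leaf sky two          |
|dictionary message    |
|night wind quickly    |
|number                |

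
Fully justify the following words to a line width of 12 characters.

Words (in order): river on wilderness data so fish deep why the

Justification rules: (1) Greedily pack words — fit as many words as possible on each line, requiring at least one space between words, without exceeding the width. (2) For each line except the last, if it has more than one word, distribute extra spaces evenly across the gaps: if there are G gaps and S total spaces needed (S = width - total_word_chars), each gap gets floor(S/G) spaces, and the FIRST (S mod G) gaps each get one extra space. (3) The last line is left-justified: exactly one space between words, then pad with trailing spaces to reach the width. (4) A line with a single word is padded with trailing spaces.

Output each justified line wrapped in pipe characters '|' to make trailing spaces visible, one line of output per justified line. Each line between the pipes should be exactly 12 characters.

Answer: |river     on|
|wilderness  |
|data so fish|
|deep why the|

Derivation:
Line 1: ['river', 'on'] (min_width=8, slack=4)
Line 2: ['wilderness'] (min_width=10, slack=2)
Line 3: ['data', 'so', 'fish'] (min_width=12, slack=0)
Line 4: ['deep', 'why', 'the'] (min_width=12, slack=0)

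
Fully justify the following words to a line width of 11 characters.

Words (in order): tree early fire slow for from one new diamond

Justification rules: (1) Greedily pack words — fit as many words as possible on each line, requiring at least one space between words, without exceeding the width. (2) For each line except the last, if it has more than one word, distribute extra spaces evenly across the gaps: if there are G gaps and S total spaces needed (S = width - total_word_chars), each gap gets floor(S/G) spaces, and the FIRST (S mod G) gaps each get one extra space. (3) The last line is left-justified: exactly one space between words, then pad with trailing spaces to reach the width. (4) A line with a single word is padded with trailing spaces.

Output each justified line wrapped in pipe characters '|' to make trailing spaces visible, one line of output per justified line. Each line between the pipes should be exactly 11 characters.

Answer: |tree  early|
|fire   slow|
|for    from|
|one     new|
|diamond    |

Derivation:
Line 1: ['tree', 'early'] (min_width=10, slack=1)
Line 2: ['fire', 'slow'] (min_width=9, slack=2)
Line 3: ['for', 'from'] (min_width=8, slack=3)
Line 4: ['one', 'new'] (min_width=7, slack=4)
Line 5: ['diamond'] (min_width=7, slack=4)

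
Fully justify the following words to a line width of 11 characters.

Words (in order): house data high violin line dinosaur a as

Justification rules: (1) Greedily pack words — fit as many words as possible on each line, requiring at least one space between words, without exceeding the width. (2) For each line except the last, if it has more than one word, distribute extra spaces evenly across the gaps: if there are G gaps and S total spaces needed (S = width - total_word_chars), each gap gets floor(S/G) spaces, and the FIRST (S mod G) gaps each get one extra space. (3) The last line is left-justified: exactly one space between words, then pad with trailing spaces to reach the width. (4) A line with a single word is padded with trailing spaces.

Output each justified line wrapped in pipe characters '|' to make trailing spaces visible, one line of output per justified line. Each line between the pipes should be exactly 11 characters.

Line 1: ['house', 'data'] (min_width=10, slack=1)
Line 2: ['high', 'violin'] (min_width=11, slack=0)
Line 3: ['line'] (min_width=4, slack=7)
Line 4: ['dinosaur', 'a'] (min_width=10, slack=1)
Line 5: ['as'] (min_width=2, slack=9)

Answer: |house  data|
|high violin|
|line       |
|dinosaur  a|
|as         |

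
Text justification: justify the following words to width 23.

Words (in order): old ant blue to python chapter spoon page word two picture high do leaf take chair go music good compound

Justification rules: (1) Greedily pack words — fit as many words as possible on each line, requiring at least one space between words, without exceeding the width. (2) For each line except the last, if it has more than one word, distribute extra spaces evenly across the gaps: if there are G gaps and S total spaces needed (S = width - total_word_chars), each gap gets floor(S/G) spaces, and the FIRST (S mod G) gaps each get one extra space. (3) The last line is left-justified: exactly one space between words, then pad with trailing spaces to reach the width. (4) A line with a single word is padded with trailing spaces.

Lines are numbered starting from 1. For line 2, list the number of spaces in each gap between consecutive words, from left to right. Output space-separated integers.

Answer: 1 1 1

Derivation:
Line 1: ['old', 'ant', 'blue', 'to', 'python'] (min_width=22, slack=1)
Line 2: ['chapter', 'spoon', 'page', 'word'] (min_width=23, slack=0)
Line 3: ['two', 'picture', 'high', 'do'] (min_width=19, slack=4)
Line 4: ['leaf', 'take', 'chair', 'go'] (min_width=18, slack=5)
Line 5: ['music', 'good', 'compound'] (min_width=19, slack=4)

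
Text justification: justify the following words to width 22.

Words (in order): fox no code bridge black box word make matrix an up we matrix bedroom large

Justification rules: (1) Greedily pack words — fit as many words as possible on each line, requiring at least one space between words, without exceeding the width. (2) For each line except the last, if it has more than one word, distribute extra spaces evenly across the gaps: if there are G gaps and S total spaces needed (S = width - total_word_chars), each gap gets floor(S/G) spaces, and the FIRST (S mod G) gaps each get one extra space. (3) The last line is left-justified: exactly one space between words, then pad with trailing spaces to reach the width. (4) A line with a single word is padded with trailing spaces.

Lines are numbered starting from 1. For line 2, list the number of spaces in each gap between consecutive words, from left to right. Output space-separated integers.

Line 1: ['fox', 'no', 'code', 'bridge'] (min_width=18, slack=4)
Line 2: ['black', 'box', 'word', 'make'] (min_width=19, slack=3)
Line 3: ['matrix', 'an', 'up', 'we', 'matrix'] (min_width=22, slack=0)
Line 4: ['bedroom', 'large'] (min_width=13, slack=9)

Answer: 2 2 2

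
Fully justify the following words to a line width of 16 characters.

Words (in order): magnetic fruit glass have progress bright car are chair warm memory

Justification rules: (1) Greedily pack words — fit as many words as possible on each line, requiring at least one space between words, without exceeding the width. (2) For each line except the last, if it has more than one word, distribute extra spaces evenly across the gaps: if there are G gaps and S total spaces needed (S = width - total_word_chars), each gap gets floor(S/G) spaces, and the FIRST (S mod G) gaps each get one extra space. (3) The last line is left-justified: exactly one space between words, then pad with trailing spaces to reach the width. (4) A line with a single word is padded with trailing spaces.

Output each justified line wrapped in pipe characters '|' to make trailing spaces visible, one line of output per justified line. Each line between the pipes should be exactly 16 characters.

Answer: |magnetic   fruit|
|glass       have|
|progress  bright|
|car   are  chair|
|warm memory     |

Derivation:
Line 1: ['magnetic', 'fruit'] (min_width=14, slack=2)
Line 2: ['glass', 'have'] (min_width=10, slack=6)
Line 3: ['progress', 'bright'] (min_width=15, slack=1)
Line 4: ['car', 'are', 'chair'] (min_width=13, slack=3)
Line 5: ['warm', 'memory'] (min_width=11, slack=5)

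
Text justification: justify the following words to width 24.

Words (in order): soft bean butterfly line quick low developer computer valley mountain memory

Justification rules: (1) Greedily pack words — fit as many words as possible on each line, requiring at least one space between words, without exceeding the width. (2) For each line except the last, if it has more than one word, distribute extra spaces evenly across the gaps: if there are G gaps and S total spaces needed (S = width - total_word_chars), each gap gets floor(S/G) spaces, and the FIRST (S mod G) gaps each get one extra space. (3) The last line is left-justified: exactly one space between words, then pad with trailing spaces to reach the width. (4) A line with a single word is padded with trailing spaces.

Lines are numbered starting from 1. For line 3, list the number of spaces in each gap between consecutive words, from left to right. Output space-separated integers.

Line 1: ['soft', 'bean', 'butterfly', 'line'] (min_width=24, slack=0)
Line 2: ['quick', 'low', 'developer'] (min_width=19, slack=5)
Line 3: ['computer', 'valley', 'mountain'] (min_width=24, slack=0)
Line 4: ['memory'] (min_width=6, slack=18)

Answer: 1 1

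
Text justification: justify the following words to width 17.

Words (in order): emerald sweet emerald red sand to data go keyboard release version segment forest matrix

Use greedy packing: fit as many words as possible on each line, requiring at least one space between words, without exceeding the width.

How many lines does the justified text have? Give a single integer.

Line 1: ['emerald', 'sweet'] (min_width=13, slack=4)
Line 2: ['emerald', 'red', 'sand'] (min_width=16, slack=1)
Line 3: ['to', 'data', 'go'] (min_width=10, slack=7)
Line 4: ['keyboard', 'release'] (min_width=16, slack=1)
Line 5: ['version', 'segment'] (min_width=15, slack=2)
Line 6: ['forest', 'matrix'] (min_width=13, slack=4)
Total lines: 6

Answer: 6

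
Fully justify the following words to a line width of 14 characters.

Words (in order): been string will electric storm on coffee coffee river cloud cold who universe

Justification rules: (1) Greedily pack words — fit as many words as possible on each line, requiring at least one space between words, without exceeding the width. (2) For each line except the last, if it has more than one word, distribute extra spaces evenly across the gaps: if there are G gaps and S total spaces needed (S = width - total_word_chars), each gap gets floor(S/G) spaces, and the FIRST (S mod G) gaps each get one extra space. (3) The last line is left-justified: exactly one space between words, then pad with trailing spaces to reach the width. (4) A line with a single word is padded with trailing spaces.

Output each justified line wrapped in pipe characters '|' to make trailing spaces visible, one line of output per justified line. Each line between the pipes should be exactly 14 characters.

Answer: |been    string|
|will  electric|
|storm       on|
|coffee  coffee|
|river    cloud|
|cold       who|
|universe      |

Derivation:
Line 1: ['been', 'string'] (min_width=11, slack=3)
Line 2: ['will', 'electric'] (min_width=13, slack=1)
Line 3: ['storm', 'on'] (min_width=8, slack=6)
Line 4: ['coffee', 'coffee'] (min_width=13, slack=1)
Line 5: ['river', 'cloud'] (min_width=11, slack=3)
Line 6: ['cold', 'who'] (min_width=8, slack=6)
Line 7: ['universe'] (min_width=8, slack=6)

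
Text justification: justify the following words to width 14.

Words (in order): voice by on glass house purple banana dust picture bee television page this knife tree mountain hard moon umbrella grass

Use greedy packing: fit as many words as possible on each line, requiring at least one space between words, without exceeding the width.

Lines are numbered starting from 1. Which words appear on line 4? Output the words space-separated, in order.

Answer: dust picture

Derivation:
Line 1: ['voice', 'by', 'on'] (min_width=11, slack=3)
Line 2: ['glass', 'house'] (min_width=11, slack=3)
Line 3: ['purple', 'banana'] (min_width=13, slack=1)
Line 4: ['dust', 'picture'] (min_width=12, slack=2)
Line 5: ['bee', 'television'] (min_width=14, slack=0)
Line 6: ['page', 'this'] (min_width=9, slack=5)
Line 7: ['knife', 'tree'] (min_width=10, slack=4)
Line 8: ['mountain', 'hard'] (min_width=13, slack=1)
Line 9: ['moon', 'umbrella'] (min_width=13, slack=1)
Line 10: ['grass'] (min_width=5, slack=9)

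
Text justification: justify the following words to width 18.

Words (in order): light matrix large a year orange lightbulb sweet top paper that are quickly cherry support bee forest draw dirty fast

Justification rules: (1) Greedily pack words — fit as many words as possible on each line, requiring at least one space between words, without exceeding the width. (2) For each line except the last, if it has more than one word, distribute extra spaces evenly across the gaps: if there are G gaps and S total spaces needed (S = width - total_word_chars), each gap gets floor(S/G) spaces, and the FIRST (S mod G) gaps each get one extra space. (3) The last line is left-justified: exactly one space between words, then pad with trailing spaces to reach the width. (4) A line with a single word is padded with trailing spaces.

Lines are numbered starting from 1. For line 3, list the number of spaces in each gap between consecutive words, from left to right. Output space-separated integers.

Answer: 4

Derivation:
Line 1: ['light', 'matrix', 'large'] (min_width=18, slack=0)
Line 2: ['a', 'year', 'orange'] (min_width=13, slack=5)
Line 3: ['lightbulb', 'sweet'] (min_width=15, slack=3)
Line 4: ['top', 'paper', 'that', 'are'] (min_width=18, slack=0)
Line 5: ['quickly', 'cherry'] (min_width=14, slack=4)
Line 6: ['support', 'bee', 'forest'] (min_width=18, slack=0)
Line 7: ['draw', 'dirty', 'fast'] (min_width=15, slack=3)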